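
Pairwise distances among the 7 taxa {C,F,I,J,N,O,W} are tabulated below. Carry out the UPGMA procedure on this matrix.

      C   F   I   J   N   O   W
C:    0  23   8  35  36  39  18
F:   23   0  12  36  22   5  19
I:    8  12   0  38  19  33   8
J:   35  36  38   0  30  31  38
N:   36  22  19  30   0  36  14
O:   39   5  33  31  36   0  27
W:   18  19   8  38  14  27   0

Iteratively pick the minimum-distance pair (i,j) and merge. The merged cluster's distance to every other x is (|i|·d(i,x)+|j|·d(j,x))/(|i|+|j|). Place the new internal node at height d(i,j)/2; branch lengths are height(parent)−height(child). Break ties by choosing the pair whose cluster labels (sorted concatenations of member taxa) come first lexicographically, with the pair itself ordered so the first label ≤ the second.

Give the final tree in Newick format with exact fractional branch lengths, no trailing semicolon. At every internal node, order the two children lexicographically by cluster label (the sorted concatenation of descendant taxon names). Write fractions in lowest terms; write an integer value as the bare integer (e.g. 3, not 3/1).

1. join F+O (d=5) ⇒ FO; edges |F|=5/2, |O|=5/2
  updated: d(C,FO)=31, d(FO,I)=45/2, d(FO,J)=67/2, d(FO,N)=29, d(FO,W)=23
2. join C+I (d=8) ⇒ CI; edges |C|=4, |I|=4
  updated: d(CI,FO)=107/4, d(CI,J)=73/2, d(CI,N)=55/2, d(CI,W)=13
3. join CI+W (d=13) ⇒ CIW; edges |CI|=5/2, |W|=13/2
  updated: d(CIW,FO)=51/2, d(CIW,J)=37, d(CIW,N)=23
4. join CIW+N (d=23) ⇒ CINW; edges |CIW|=5, |N|=23/2
  updated: d(CINW,FO)=211/8, d(CINW,J)=141/4
5. join CINW+FO (d=211/8) ⇒ CFINOW; edges |CINW|=27/16, |FO|=171/16
  updated: d(CFINOW,J)=104/3
6. join CFINOW+J (d=104/3) ⇒ CFIJNOW; edges |CFINOW|=199/48, |J|=52/3
final tree: (((((C:4,I:4):5/2,W:13/2):5,N:23/2):27/16,(F:5/2,O:5/2):171/16):199/48,J:52/3)
total length: 3473/48

(((((C:4,I:4):5/2,W:13/2):5,N:23/2):27/16,(F:5/2,O:5/2):171/16):199/48,J:52/3)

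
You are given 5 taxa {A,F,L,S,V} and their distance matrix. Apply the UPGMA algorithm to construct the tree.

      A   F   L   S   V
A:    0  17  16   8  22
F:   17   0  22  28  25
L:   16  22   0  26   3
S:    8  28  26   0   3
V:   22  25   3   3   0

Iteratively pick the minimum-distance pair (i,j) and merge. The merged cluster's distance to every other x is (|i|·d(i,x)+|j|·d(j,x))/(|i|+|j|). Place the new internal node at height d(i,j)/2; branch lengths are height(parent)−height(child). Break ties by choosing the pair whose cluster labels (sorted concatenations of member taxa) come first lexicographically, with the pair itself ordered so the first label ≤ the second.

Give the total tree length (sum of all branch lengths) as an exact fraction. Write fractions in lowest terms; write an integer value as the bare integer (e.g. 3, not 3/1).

1. join L+V (d=3) ⇒ LV; edges |L|=3/2, |V|=3/2
  updated: d(A,LV)=19, d(F,LV)=47/2, d(LV,S)=29/2
2. join A+S (d=8) ⇒ AS; edges |A|=4, |S|=4
  updated: d(AS,F)=45/2, d(AS,LV)=67/4
3. join AS+LV (d=67/4) ⇒ ALSV; edges |AS|=35/8, |LV|=55/8
  updated: d(ALSV,F)=23
4. join ALSV+F (d=23) ⇒ AFLSV; edges |ALSV|=25/8, |F|=23/2
final tree: (((A:4,S:4):35/8,(L:3/2,V:3/2):55/8):25/8,F:23/2)
total length: 295/8

295/8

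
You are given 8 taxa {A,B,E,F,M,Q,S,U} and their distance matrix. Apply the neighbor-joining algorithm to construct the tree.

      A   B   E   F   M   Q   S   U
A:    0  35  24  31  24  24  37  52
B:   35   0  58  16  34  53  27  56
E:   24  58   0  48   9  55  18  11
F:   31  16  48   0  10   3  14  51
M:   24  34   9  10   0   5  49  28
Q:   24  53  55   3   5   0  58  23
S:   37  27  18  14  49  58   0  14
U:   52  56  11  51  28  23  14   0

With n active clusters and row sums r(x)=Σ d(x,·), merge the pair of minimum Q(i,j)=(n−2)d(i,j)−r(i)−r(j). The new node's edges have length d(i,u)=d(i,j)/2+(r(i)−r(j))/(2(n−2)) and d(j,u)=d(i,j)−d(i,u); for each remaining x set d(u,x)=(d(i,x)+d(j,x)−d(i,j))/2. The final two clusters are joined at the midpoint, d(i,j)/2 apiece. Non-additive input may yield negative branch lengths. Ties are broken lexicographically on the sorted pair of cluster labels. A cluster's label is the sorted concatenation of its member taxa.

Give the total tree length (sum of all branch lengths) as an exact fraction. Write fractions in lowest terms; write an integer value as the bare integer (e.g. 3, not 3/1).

1. join E+U (d=11, Q=-392) ⇒ EU; edges |E|=9/2, |U|=13/2
  updated: d(A,EU)=65/2, d(B,EU)=103/2, d(EU,F)=44, d(EU,M)=13, d(EU,Q)=67/2, d(EU,S)=21/2
2. join EU+S (d=21/2, Q=-328) ⇒ ESU; edges |EU|=21/5, |S|=63/10
  updated: d(A,ESU)=59/2, d(B,ESU)=34, d(ESU,F)=95/4, d(ESU,M)=103/4, d(ESU,Q)=81/2
3. join M+Q (d=5, Q=-817/4) ⇒ MQ; edges |M|=-27/32, |Q|=187/32
  updated: d(A,MQ)=43/2, d(B,MQ)=41, d(ESU,MQ)=245/8, d(F,MQ)=4
4. join F+MQ (d=4, Q=-1279/8) ⇒ FMQ; edges |F|=-83/48, |MQ|=275/48
  updated: d(A,FMQ)=97/4, d(B,FMQ)=53/2, d(ESU,FMQ)=403/16
5. join A+ESU (d=59/2, Q=-1895/16) ⇒ AESU; edges |A|=945/64, |ESU|=943/64
  updated: d(AESU,B)=79/4, d(AESU,FMQ)=319/32
6. join AESU+B (d=79/4, Q=-1799/32) ⇒ ABESU; edges |AESU|=103/64, |B|=1161/64
  updated: d(ABESU,FMQ)=535/64
7. join ABESU+FMQ (d=535/64) ⇒ ABEFMQSU; edges |ABESU|=535/128, |FMQ|=535/128
final tree: (((A:945/64,((E:9/2,U:13/2):21/5,S:63/10):943/64):103/64,B:1161/64):535/128,(F:-83/48,(M:-27/32,Q:187/32):275/48):535/128)
total length: 5639/64

5639/64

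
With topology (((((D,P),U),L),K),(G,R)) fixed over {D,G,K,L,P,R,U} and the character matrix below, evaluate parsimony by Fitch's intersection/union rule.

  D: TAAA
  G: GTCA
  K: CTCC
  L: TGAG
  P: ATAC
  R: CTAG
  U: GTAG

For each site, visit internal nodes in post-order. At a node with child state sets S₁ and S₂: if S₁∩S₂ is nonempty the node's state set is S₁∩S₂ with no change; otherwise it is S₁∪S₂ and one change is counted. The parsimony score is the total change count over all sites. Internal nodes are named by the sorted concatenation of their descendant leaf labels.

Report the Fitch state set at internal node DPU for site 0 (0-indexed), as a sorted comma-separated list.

site 0, node DP: D={T} ∪ P={A} → {A,T} (+1)
site 0, node DPU: DP={A,T} ∪ U={G} → {A,G,T} (+1)
site 0, node DLPU: DPU={A,G,T} ∩ L={T} → {T} (+0)
site 0, node DKLPU: DLPU={T} ∪ K={C} → {C,T} (+1)
site 0, node GR: G={G} ∪ R={C} → {C,G} (+1)
site 0, node DGKLPRU: DKLPU={C,T} ∩ GR={C,G} → {C} (+0)
site 1, node DP: D={A} ∪ P={T} → {A,T} (+1)
site 1, node DPU: DP={A,T} ∩ U={T} → {T} (+0)
site 1, node DLPU: DPU={T} ∪ L={G} → {G,T} (+1)
site 1, node DKLPU: DLPU={G,T} ∩ K={T} → {T} (+0)
site 1, node GR: G={T} ∩ R={T} → {T} (+0)
site 1, node DGKLPRU: DKLPU={T} ∩ GR={T} → {T} (+0)
site 2, node DP: D={A} ∩ P={A} → {A} (+0)
site 2, node DPU: DP={A} ∩ U={A} → {A} (+0)
site 2, node DLPU: DPU={A} ∩ L={A} → {A} (+0)
site 2, node DKLPU: DLPU={A} ∪ K={C} → {A,C} (+1)
site 2, node GR: G={C} ∪ R={A} → {A,C} (+1)
site 2, node DGKLPRU: DKLPU={A,C} ∩ GR={A,C} → {A,C} (+0)
site 3, node DP: D={A} ∪ P={C} → {A,C} (+1)
site 3, node DPU: DP={A,C} ∪ U={G} → {A,C,G} (+1)
site 3, node DLPU: DPU={A,C,G} ∩ L={G} → {G} (+0)
site 3, node DKLPU: DLPU={G} ∪ K={C} → {C,G} (+1)
site 3, node GR: G={A} ∪ R={G} → {A,G} (+1)
site 3, node DGKLPRU: DKLPU={C,G} ∩ GR={A,G} → {G} (+0)
per-site changes: [4, 2, 2, 4]; total = 12

A,G,T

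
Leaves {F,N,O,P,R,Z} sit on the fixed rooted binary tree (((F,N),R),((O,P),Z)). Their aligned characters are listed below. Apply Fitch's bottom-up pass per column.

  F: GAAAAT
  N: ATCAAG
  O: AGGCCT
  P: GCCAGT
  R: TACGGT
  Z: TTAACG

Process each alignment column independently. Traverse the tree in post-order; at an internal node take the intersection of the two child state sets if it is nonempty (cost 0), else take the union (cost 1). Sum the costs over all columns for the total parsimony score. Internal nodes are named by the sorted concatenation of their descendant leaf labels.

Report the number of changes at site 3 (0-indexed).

[col 0] FN: children F:{G}, N:{A} ∪→ {A,G}; cost 1
[col 0] FNR: children FN:{A,G}, R:{T} ∪→ {A,G,T}; cost 1
[col 0] OP: children O:{A}, P:{G} ∪→ {A,G}; cost 1
[col 0] OPZ: children OP:{A,G}, Z:{T} ∪→ {A,G,T}; cost 1
[col 0] FNOPRZ: children FNR:{A,G,T}, OPZ:{A,G,T} ∩→ {A,G,T}; cost 0
[col 1] FN: children F:{A}, N:{T} ∪→ {A,T}; cost 1
[col 1] FNR: children FN:{A,T}, R:{A} ∩→ {A}; cost 0
[col 1] OP: children O:{G}, P:{C} ∪→ {C,G}; cost 1
[col 1] OPZ: children OP:{C,G}, Z:{T} ∪→ {C,G,T}; cost 1
[col 1] FNOPRZ: children FNR:{A}, OPZ:{C,G,T} ∪→ {A,C,G,T}; cost 1
[col 2] FN: children F:{A}, N:{C} ∪→ {A,C}; cost 1
[col 2] FNR: children FN:{A,C}, R:{C} ∩→ {C}; cost 0
[col 2] OP: children O:{G}, P:{C} ∪→ {C,G}; cost 1
[col 2] OPZ: children OP:{C,G}, Z:{A} ∪→ {A,C,G}; cost 1
[col 2] FNOPRZ: children FNR:{C}, OPZ:{A,C,G} ∩→ {C}; cost 0
[col 3] FN: children F:{A}, N:{A} ∩→ {A}; cost 0
[col 3] FNR: children FN:{A}, R:{G} ∪→ {A,G}; cost 1
[col 3] OP: children O:{C}, P:{A} ∪→ {A,C}; cost 1
[col 3] OPZ: children OP:{A,C}, Z:{A} ∩→ {A}; cost 0
[col 3] FNOPRZ: children FNR:{A,G}, OPZ:{A} ∩→ {A}; cost 0
[col 4] FN: children F:{A}, N:{A} ∩→ {A}; cost 0
[col 4] FNR: children FN:{A}, R:{G} ∪→ {A,G}; cost 1
[col 4] OP: children O:{C}, P:{G} ∪→ {C,G}; cost 1
[col 4] OPZ: children OP:{C,G}, Z:{C} ∩→ {C}; cost 0
[col 4] FNOPRZ: children FNR:{A,G}, OPZ:{C} ∪→ {A,C,G}; cost 1
[col 5] FN: children F:{T}, N:{G} ∪→ {G,T}; cost 1
[col 5] FNR: children FN:{G,T}, R:{T} ∩→ {T}; cost 0
[col 5] OP: children O:{T}, P:{T} ∩→ {T}; cost 0
[col 5] OPZ: children OP:{T}, Z:{G} ∪→ {G,T}; cost 1
[col 5] FNOPRZ: children FNR:{T}, OPZ:{G,T} ∩→ {T}; cost 0
per-site changes: [4, 4, 3, 2, 3, 2]; total = 18

2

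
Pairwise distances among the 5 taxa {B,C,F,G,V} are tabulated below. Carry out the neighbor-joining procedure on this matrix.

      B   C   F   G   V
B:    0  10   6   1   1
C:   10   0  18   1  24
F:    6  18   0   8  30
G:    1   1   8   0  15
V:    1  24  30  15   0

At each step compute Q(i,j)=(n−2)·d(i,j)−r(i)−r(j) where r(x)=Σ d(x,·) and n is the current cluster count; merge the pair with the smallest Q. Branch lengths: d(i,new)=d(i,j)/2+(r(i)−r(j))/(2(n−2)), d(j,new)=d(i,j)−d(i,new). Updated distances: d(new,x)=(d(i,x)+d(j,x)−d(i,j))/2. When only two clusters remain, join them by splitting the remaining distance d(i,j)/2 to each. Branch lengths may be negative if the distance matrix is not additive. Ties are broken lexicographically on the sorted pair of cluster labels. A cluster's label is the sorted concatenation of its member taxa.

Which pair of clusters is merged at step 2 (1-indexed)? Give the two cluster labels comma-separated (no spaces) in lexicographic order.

BV,F

1. join B+V (d=1, Q=-85) ⇒ BV; edges |B|=-49/6, |V|=55/6
  updated: d(BV,C)=33/2, d(BV,F)=35/2, d(BV,G)=15/2
2. join BV+F (d=35/2, Q=-50) ⇒ BFV; edges |BV|=33/4, |F|=37/4
  updated: d(BFV,C)=17/2, d(BFV,G)=-1
3. join BFV+C (d=17/2, Q=-17/2) ⇒ BCFV; edges |BFV|=13/4, |C|=21/4
  updated: d(BCFV,G)=-17/4
4. join BCFV+G (d=-17/4) ⇒ BCFGV; edges |BCFV|=-17/8, |G|=-17/8
final tree: ((((B:-49/6,V:55/6):33/4,F:37/4):13/4,C:21/4):-17/8,G:-17/8)
total length: 91/4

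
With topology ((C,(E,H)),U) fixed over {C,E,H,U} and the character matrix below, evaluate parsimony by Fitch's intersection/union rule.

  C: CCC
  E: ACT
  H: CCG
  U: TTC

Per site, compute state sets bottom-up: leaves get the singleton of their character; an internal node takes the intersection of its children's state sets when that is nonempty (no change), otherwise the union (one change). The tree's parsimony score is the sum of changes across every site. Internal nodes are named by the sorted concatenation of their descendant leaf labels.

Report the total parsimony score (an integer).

5

[col 0] EH: children E:{A}, H:{C} ∪→ {A,C}; cost 1
[col 0] CEH: children C:{C}, EH:{A,C} ∩→ {C}; cost 0
[col 0] CEHU: children CEH:{C}, U:{T} ∪→ {C,T}; cost 1
[col 1] EH: children E:{C}, H:{C} ∩→ {C}; cost 0
[col 1] CEH: children C:{C}, EH:{C} ∩→ {C}; cost 0
[col 1] CEHU: children CEH:{C}, U:{T} ∪→ {C,T}; cost 1
[col 2] EH: children E:{T}, H:{G} ∪→ {G,T}; cost 1
[col 2] CEH: children C:{C}, EH:{G,T} ∪→ {C,G,T}; cost 1
[col 2] CEHU: children CEH:{C,G,T}, U:{C} ∩→ {C}; cost 0
per-site changes: [2, 1, 2]; total = 5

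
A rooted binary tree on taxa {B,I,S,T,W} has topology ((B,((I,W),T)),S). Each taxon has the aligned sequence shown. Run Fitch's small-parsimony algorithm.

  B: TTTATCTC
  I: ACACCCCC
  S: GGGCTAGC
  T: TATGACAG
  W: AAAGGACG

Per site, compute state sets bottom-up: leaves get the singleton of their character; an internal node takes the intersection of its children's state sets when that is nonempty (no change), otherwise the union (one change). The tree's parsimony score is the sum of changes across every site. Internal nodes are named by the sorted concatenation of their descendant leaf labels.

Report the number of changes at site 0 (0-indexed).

[col 0] IW: children I:{A}, W:{A} ∩→ {A}; cost 0
[col 0] ITW: children IW:{A}, T:{T} ∪→ {A,T}; cost 1
[col 0] BITW: children B:{T}, ITW:{A,T} ∩→ {T}; cost 0
[col 0] BISTW: children BITW:{T}, S:{G} ∪→ {G,T}; cost 1
[col 1] IW: children I:{C}, W:{A} ∪→ {A,C}; cost 1
[col 1] ITW: children IW:{A,C}, T:{A} ∩→ {A}; cost 0
[col 1] BITW: children B:{T}, ITW:{A} ∪→ {A,T}; cost 1
[col 1] BISTW: children BITW:{A,T}, S:{G} ∪→ {A,G,T}; cost 1
[col 2] IW: children I:{A}, W:{A} ∩→ {A}; cost 0
[col 2] ITW: children IW:{A}, T:{T} ∪→ {A,T}; cost 1
[col 2] BITW: children B:{T}, ITW:{A,T} ∩→ {T}; cost 0
[col 2] BISTW: children BITW:{T}, S:{G} ∪→ {G,T}; cost 1
[col 3] IW: children I:{C}, W:{G} ∪→ {C,G}; cost 1
[col 3] ITW: children IW:{C,G}, T:{G} ∩→ {G}; cost 0
[col 3] BITW: children B:{A}, ITW:{G} ∪→ {A,G}; cost 1
[col 3] BISTW: children BITW:{A,G}, S:{C} ∪→ {A,C,G}; cost 1
[col 4] IW: children I:{C}, W:{G} ∪→ {C,G}; cost 1
[col 4] ITW: children IW:{C,G}, T:{A} ∪→ {A,C,G}; cost 1
[col 4] BITW: children B:{T}, ITW:{A,C,G} ∪→ {A,C,G,T}; cost 1
[col 4] BISTW: children BITW:{A,C,G,T}, S:{T} ∩→ {T}; cost 0
[col 5] IW: children I:{C}, W:{A} ∪→ {A,C}; cost 1
[col 5] ITW: children IW:{A,C}, T:{C} ∩→ {C}; cost 0
[col 5] BITW: children B:{C}, ITW:{C} ∩→ {C}; cost 0
[col 5] BISTW: children BITW:{C}, S:{A} ∪→ {A,C}; cost 1
[col 6] IW: children I:{C}, W:{C} ∩→ {C}; cost 0
[col 6] ITW: children IW:{C}, T:{A} ∪→ {A,C}; cost 1
[col 6] BITW: children B:{T}, ITW:{A,C} ∪→ {A,C,T}; cost 1
[col 6] BISTW: children BITW:{A,C,T}, S:{G} ∪→ {A,C,G,T}; cost 1
[col 7] IW: children I:{C}, W:{G} ∪→ {C,G}; cost 1
[col 7] ITW: children IW:{C,G}, T:{G} ∩→ {G}; cost 0
[col 7] BITW: children B:{C}, ITW:{G} ∪→ {C,G}; cost 1
[col 7] BISTW: children BITW:{C,G}, S:{C} ∩→ {C}; cost 0
per-site changes: [2, 3, 2, 3, 3, 2, 3, 2]; total = 20

2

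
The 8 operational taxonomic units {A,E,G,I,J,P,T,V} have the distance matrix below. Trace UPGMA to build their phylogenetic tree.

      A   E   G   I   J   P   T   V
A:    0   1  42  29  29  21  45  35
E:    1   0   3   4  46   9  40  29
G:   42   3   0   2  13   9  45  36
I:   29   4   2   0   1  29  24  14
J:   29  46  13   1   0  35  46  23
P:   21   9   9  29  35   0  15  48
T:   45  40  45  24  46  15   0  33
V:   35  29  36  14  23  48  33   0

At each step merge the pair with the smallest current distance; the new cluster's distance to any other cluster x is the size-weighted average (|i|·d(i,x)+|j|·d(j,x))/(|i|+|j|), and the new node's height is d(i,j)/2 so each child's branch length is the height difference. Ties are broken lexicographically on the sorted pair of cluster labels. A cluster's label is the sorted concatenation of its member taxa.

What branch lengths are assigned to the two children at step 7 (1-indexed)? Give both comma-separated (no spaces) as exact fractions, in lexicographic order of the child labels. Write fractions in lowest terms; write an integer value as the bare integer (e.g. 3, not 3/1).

305/84,124/7

step 1: merge (A,E) at d=1; branch lengths A→1/2, E→1/2; new cluster AE
  updated: d(AE,G)=45/2, d(AE,I)=33/2, d(AE,J)=75/2, d(AE,P)=15, d(AE,T)=85/2, d(AE,V)=32
step 2: merge (I,J) at d=1; branch lengths I→1/2, J→1/2; new cluster IJ
  updated: d(AE,IJ)=27, d(G,IJ)=15/2, d(IJ,P)=32, d(IJ,T)=35, d(IJ,V)=37/2
step 3: merge (G,IJ) at d=15/2; branch lengths G→15/4, IJ→13/4; new cluster GIJ
  updated: d(AE,GIJ)=51/2, d(GIJ,P)=73/3, d(GIJ,T)=115/3, d(GIJ,V)=73/3
step 4: merge (AE,P) at d=15; branch lengths AE→7, P→15/2; new cluster AEP
  updated: d(AEP,GIJ)=226/9, d(AEP,T)=100/3, d(AEP,V)=112/3
step 5: merge (GIJ,V) at d=73/3; branch lengths GIJ→101/12, V→73/6; new cluster GIJV
  updated: d(AEP,GIJV)=169/6, d(GIJV,T)=37
step 6: merge (AEP,GIJV) at d=169/6; branch lengths AEP→79/12, GIJV→23/12; new cluster AEGIJPV
  updated: d(AEGIJPV,T)=248/7
step 7: merge (AEGIJPV,T) at d=248/7; branch lengths AEGIJPV→305/84, T→124/7; new cluster AEGIJPTV
final tree: ((((A:1/2,E:1/2):7,P:15/2):79/12,((G:15/4,(I:1/2,J:1/2):13/4):101/12,V:73/6):23/12):305/84,T:124/7)
total length: 1035/14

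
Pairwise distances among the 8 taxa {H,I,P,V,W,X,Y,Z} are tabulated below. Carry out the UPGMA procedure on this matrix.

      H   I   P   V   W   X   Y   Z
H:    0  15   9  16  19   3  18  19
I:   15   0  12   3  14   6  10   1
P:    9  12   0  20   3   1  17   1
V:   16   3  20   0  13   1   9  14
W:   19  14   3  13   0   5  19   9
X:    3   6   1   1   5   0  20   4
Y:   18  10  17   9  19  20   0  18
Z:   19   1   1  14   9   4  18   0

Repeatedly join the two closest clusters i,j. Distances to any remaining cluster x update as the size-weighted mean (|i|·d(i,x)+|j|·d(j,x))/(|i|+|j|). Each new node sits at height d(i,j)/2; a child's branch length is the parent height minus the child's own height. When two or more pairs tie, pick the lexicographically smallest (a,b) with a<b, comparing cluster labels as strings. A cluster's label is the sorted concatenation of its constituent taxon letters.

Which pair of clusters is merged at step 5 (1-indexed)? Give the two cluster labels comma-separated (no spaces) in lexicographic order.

1. join I+Z (d=1) ⇒ IZ; edges |I|=1/2, |Z|=1/2
  updated: d(H,IZ)=17, d(IZ,P)=13/2, d(IZ,V)=17/2, d(IZ,W)=23/2, d(IZ,X)=5, d(IZ,Y)=14
2. join P+X (d=1) ⇒ PX; edges |P|=1/2, |X|=1/2
  updated: d(H,PX)=6, d(IZ,PX)=23/4, d(PX,V)=21/2, d(PX,W)=4, d(PX,Y)=37/2
3. join PX+W (d=4) ⇒ PWX; edges |PX|=3/2, |W|=2
  updated: d(H,PWX)=31/3, d(IZ,PWX)=23/3, d(PWX,V)=34/3, d(PWX,Y)=56/3
4. join IZ+PWX (d=23/3) ⇒ IPWXZ; edges |IZ|=10/3, |PWX|=11/6
  updated: d(H,IPWXZ)=13, d(IPWXZ,V)=51/5, d(IPWXZ,Y)=84/5
5. join V+Y (d=9) ⇒ VY; edges |V|=9/2, |Y|=9/2
  updated: d(H,VY)=17, d(IPWXZ,VY)=27/2
6. join H+IPWXZ (d=13) ⇒ HIPWXZ; edges |H|=13/2, |IPWXZ|=8/3
  updated: d(HIPWXZ,VY)=169/12
7. join HIPWXZ+VY (d=169/12) ⇒ HIPVWXYZ; edges |HIPWXZ|=13/24, |VY|=61/24
final tree: ((H:13/2,((I:1/2,Z:1/2):10/3,((P:1/2,X:1/2):3/2,W:2):11/6):8/3):13/24,(V:9/2,Y:9/2):61/24)
total length: 383/12

V,Y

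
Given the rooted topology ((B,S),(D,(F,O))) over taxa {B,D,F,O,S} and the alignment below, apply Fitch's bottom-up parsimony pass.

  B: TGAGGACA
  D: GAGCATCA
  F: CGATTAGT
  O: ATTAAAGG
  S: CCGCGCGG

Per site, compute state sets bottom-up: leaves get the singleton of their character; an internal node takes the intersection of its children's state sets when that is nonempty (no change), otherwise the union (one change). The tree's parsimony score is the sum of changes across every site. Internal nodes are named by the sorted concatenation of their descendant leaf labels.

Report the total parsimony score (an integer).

21

site 0, node BS: B={T} ∪ S={C} → {C,T} (+1)
site 0, node FO: F={C} ∪ O={A} → {A,C} (+1)
site 0, node DFO: D={G} ∪ FO={A,C} → {A,C,G} (+1)
site 0, node BDFOS: BS={C,T} ∩ DFO={A,C,G} → {C} (+0)
site 1, node BS: B={G} ∪ S={C} → {C,G} (+1)
site 1, node FO: F={G} ∪ O={T} → {G,T} (+1)
site 1, node DFO: D={A} ∪ FO={G,T} → {A,G,T} (+1)
site 1, node BDFOS: BS={C,G} ∩ DFO={A,G,T} → {G} (+0)
site 2, node BS: B={A} ∪ S={G} → {A,G} (+1)
site 2, node FO: F={A} ∪ O={T} → {A,T} (+1)
site 2, node DFO: D={G} ∪ FO={A,T} → {A,G,T} (+1)
site 2, node BDFOS: BS={A,G} ∩ DFO={A,G,T} → {A,G} (+0)
site 3, node BS: B={G} ∪ S={C} → {C,G} (+1)
site 3, node FO: F={T} ∪ O={A} → {A,T} (+1)
site 3, node DFO: D={C} ∪ FO={A,T} → {A,C,T} (+1)
site 3, node BDFOS: BS={C,G} ∩ DFO={A,C,T} → {C} (+0)
site 4, node BS: B={G} ∩ S={G} → {G} (+0)
site 4, node FO: F={T} ∪ O={A} → {A,T} (+1)
site 4, node DFO: D={A} ∩ FO={A,T} → {A} (+0)
site 4, node BDFOS: BS={G} ∪ DFO={A} → {A,G} (+1)
site 5, node BS: B={A} ∪ S={C} → {A,C} (+1)
site 5, node FO: F={A} ∩ O={A} → {A} (+0)
site 5, node DFO: D={T} ∪ FO={A} → {A,T} (+1)
site 5, node BDFOS: BS={A,C} ∩ DFO={A,T} → {A} (+0)
site 6, node BS: B={C} ∪ S={G} → {C,G} (+1)
site 6, node FO: F={G} ∩ O={G} → {G} (+0)
site 6, node DFO: D={C} ∪ FO={G} → {C,G} (+1)
site 6, node BDFOS: BS={C,G} ∩ DFO={C,G} → {C,G} (+0)
site 7, node BS: B={A} ∪ S={G} → {A,G} (+1)
site 7, node FO: F={T} ∪ O={G} → {G,T} (+1)
site 7, node DFO: D={A} ∪ FO={G,T} → {A,G,T} (+1)
site 7, node BDFOS: BS={A,G} ∩ DFO={A,G,T} → {A,G} (+0)
per-site changes: [3, 3, 3, 3, 2, 2, 2, 3]; total = 21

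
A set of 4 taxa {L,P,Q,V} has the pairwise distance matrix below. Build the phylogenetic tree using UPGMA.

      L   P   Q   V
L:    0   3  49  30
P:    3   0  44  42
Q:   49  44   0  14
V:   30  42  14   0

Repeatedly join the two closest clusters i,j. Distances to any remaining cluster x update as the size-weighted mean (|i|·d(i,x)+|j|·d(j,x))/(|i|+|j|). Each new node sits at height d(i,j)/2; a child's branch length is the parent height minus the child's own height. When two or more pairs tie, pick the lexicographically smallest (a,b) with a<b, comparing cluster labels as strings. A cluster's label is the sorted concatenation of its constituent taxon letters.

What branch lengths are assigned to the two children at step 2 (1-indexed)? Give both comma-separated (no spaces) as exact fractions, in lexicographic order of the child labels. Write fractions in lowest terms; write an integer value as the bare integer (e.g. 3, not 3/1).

7,7

step 1: merge (L,P) at d=3; branch lengths L→3/2, P→3/2; new cluster LP
  updated: d(LP,Q)=93/2, d(LP,V)=36
step 2: merge (Q,V) at d=14; branch lengths Q→7, V→7; new cluster QV
  updated: d(LP,QV)=165/4
step 3: merge (LP,QV) at d=165/4; branch lengths LP→153/8, QV→109/8; new cluster LPQV
final tree: ((L:3/2,P:3/2):153/8,(Q:7,V:7):109/8)
total length: 199/4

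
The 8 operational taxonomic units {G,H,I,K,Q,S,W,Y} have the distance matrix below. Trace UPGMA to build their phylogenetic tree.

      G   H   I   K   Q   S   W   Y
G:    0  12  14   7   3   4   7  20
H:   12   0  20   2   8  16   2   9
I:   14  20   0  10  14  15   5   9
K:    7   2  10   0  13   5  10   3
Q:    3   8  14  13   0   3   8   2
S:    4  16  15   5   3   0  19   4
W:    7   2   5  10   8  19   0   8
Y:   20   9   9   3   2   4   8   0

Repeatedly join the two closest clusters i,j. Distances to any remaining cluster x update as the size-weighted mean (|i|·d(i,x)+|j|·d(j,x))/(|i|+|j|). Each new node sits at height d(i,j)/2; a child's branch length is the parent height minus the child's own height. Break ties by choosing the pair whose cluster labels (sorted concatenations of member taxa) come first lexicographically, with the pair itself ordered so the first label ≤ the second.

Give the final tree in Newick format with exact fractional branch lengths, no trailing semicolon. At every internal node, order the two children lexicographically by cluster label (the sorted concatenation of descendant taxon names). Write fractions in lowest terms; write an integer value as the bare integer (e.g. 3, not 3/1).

(((G:9/2,((Q:1,Y:1):3/4,S:7/4):11/4):1/16,(H:1,K:1):57/16):53/48,(I:5/2,W:5/2):19/6)

iteration 1: select H,K (d=2); attach at lengths (1, 1); label the merged cluster HK
  updated: d(G,HK)=19/2, d(HK,I)=15, d(HK,Q)=21/2, d(HK,S)=21/2, d(HK,W)=6, d(HK,Y)=6
iteration 2: select Q,Y (d=2); attach at lengths (1, 1); label the merged cluster QY
  updated: d(G,QY)=23/2, d(HK,QY)=33/4, d(I,QY)=23/2, d(QY,S)=7/2, d(QY,W)=8
iteration 3: select QY,S (d=7/2); attach at lengths (3/4, 7/4); label the merged cluster QSY
  updated: d(G,QSY)=9, d(HK,QSY)=9, d(I,QSY)=38/3, d(QSY,W)=35/3
iteration 4: select I,W (d=5); attach at lengths (5/2, 5/2); label the merged cluster IW
  updated: d(G,IW)=21/2, d(HK,IW)=21/2, d(IW,QSY)=73/6
iteration 5: select G,QSY (d=9); attach at lengths (9/2, 11/4); label the merged cluster GQSY
  updated: d(GQSY,HK)=73/8, d(GQSY,IW)=47/4
iteration 6: select GQSY,HK (d=73/8); attach at lengths (1/16, 57/16); label the merged cluster GHKQSY
  updated: d(GHKQSY,IW)=34/3
iteration 7: select GHKQSY,IW (d=34/3); attach at lengths (53/48, 19/6); label the merged cluster GHIKQSWY
final tree: (((G:9/2,((Q:1,Y:1):3/4,S:7/4):11/4):1/16,(H:1,K:1):57/16):53/48,(I:5/2,W:5/2):19/6)
total length: 1279/48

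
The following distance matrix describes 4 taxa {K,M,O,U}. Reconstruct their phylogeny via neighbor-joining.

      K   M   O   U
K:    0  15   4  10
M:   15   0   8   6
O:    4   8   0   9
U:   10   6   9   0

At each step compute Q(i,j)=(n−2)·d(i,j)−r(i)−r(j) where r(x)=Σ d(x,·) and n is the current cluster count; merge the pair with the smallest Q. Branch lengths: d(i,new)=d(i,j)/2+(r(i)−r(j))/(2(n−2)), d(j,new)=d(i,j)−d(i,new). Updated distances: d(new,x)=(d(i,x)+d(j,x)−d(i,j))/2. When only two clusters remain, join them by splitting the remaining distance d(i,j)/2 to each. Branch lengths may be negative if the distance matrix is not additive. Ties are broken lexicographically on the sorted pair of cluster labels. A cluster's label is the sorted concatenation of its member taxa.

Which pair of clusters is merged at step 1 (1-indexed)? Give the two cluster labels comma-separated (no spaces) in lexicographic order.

K,O

step 1: merge (K,O) at d=4, Q=-42; branch lengths K→4, O→0; new cluster KO
  updated: d(KO,M)=19/2, d(KO,U)=15/2
step 2: merge (KO,M) at d=19/2, Q=-23; branch lengths KO→11/2, M→4; new cluster KMO
  updated: d(KMO,U)=2
step 3: merge (KMO,U) at d=2; branch lengths KMO→1, U→1; new cluster KMOU
final tree: (((K:4,O:0):11/2,M:4):1,U:1)
total length: 31/2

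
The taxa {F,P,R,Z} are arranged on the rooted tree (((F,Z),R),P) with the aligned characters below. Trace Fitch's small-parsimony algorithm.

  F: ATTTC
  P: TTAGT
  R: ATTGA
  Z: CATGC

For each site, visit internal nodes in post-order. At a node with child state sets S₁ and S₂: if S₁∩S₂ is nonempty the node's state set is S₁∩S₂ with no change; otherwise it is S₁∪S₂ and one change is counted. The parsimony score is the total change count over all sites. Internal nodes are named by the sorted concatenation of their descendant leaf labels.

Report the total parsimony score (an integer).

site 0, node FZ: F={A} ∪ Z={C} → {A,C} (+1)
site 0, node FRZ: FZ={A,C} ∩ R={A} → {A} (+0)
site 0, node FPRZ: FRZ={A} ∪ P={T} → {A,T} (+1)
site 1, node FZ: F={T} ∪ Z={A} → {A,T} (+1)
site 1, node FRZ: FZ={A,T} ∩ R={T} → {T} (+0)
site 1, node FPRZ: FRZ={T} ∩ P={T} → {T} (+0)
site 2, node FZ: F={T} ∩ Z={T} → {T} (+0)
site 2, node FRZ: FZ={T} ∩ R={T} → {T} (+0)
site 2, node FPRZ: FRZ={T} ∪ P={A} → {A,T} (+1)
site 3, node FZ: F={T} ∪ Z={G} → {G,T} (+1)
site 3, node FRZ: FZ={G,T} ∩ R={G} → {G} (+0)
site 3, node FPRZ: FRZ={G} ∩ P={G} → {G} (+0)
site 4, node FZ: F={C} ∩ Z={C} → {C} (+0)
site 4, node FRZ: FZ={C} ∪ R={A} → {A,C} (+1)
site 4, node FPRZ: FRZ={A,C} ∪ P={T} → {A,C,T} (+1)
per-site changes: [2, 1, 1, 1, 2]; total = 7

7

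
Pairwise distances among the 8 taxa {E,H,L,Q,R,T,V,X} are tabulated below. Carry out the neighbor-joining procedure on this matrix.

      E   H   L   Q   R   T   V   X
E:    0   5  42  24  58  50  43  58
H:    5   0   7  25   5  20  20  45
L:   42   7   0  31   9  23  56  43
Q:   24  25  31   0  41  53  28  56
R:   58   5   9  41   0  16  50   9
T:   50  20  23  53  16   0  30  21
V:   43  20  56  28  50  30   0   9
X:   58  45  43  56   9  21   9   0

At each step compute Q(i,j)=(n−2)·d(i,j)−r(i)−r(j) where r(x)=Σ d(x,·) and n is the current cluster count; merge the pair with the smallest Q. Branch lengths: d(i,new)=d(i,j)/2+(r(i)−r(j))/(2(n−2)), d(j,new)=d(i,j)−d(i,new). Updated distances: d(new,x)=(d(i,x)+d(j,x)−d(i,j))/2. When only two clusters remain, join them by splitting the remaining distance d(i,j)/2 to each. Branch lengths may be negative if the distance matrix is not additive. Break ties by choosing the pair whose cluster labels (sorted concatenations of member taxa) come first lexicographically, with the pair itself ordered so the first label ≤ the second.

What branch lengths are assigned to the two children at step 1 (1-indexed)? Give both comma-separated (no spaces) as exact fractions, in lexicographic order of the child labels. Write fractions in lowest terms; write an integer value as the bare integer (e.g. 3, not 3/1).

iteration 1: select V,X (d=9, Q=-423); attach at lengths (49/12, 59/12); label the merged cluster VX
  updated: d(E,VX)=46, d(H,VX)=28, d(L,VX)=45, d(Q,VX)=75/2, d(R,VX)=25, d(T,VX)=21
iteration 2: select E,Q (d=24, Q=-633/2); attach at lengths (267/20, 213/20); label the merged cluster EQ
  updated: d(EQ,H)=3, d(EQ,L)=49/2, d(EQ,R)=75/2, d(EQ,T)=79/2, d(EQ,VX)=119/4
iteration 3: select EQ,H (d=3, Q=-741/4); attach at lengths (333/32, -237/32); label the merged cluster EHQ
  updated: d(EHQ,L)=57/4, d(EHQ,R)=79/4, d(EHQ,T)=113/4, d(EHQ,VX)=219/8
iteration 4: select T,VX (d=21, Q=-1149/8); attach at lengths (263/48, 745/48); label the merged cluster TVX
  updated: d(EHQ,TVX)=277/16, d(L,TVX)=47/2, d(R,TVX)=10
iteration 5: select EHQ,L (d=57/4, Q=-1113/16); attach at lengths (529/64, 383/64); label the merged cluster EHLQ
  updated: d(EHLQ,R)=29/4, d(EHLQ,TVX)=425/32
iteration 6: select EHLQ,R (d=29/4, Q=-977/32); attach at lengths (337/64, 127/64); label the merged cluster EHLQR
  updated: d(EHLQR,TVX)=513/64
iteration 7: select EHLQR,TVX (d=513/64); attach at lengths (513/128, 513/128); label the merged cluster EHLQRTVX
final tree: (((((E:267/20,Q:213/20):333/32,H:-237/32):529/64,L:383/64):337/64,R:127/64):513/128,(T:263/48,(V:49/12,X:59/12):745/48):513/128)
total length: 5537/64

49/12,59/12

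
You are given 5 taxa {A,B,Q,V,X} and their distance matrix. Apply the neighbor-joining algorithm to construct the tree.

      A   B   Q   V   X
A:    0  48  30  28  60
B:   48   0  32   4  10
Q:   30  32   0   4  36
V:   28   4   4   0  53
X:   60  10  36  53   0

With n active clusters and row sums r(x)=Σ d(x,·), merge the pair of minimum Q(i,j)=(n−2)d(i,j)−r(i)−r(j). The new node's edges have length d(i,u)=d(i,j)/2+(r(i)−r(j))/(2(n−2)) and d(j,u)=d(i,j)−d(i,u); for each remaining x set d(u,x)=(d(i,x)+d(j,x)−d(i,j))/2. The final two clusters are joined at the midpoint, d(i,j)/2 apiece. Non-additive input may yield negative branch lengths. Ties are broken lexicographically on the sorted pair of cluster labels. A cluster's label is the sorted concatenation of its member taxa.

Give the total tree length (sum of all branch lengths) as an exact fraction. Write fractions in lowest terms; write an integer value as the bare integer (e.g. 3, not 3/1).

iteration 1: select B,X (d=10, Q=-223); attach at lengths (-35/6, 95/6); label the merged cluster BX
  updated: d(A,BX)=49, d(BX,Q)=29, d(BX,V)=47/2
iteration 2: select A,BX (d=49, Q=-221/2); attach at lengths (207/8, 185/8); label the merged cluster ABX
  updated: d(ABX,Q)=5, d(ABX,V)=5/4
iteration 3: select ABX,Q (d=5, Q=-41/4); attach at lengths (9/8, 31/8); label the merged cluster ABQX
  updated: d(ABQX,V)=1/8
iteration 4: select ABQX,V (d=1/8); attach at lengths (1/16, 1/16); label the merged cluster ABQVX
final tree: (((A:207/8,(B:-35/6,X:95/6):185/8):9/8,Q:31/8):1/16,V:1/16)
total length: 513/8

513/8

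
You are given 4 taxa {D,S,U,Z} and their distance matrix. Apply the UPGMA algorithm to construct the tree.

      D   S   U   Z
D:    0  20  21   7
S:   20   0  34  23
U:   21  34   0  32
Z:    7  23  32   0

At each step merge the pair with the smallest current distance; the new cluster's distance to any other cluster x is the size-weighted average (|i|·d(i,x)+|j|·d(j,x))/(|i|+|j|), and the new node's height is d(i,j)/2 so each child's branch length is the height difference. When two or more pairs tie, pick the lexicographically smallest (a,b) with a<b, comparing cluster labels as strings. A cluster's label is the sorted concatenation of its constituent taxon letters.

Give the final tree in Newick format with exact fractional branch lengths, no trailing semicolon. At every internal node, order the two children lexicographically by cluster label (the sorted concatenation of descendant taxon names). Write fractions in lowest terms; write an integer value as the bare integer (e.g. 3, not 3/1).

1. join D+Z (d=7) ⇒ DZ; edges |D|=7/2, |Z|=7/2
  updated: d(DZ,S)=43/2, d(DZ,U)=53/2
2. join DZ+S (d=43/2) ⇒ DSZ; edges |DZ|=29/4, |S|=43/4
  updated: d(DSZ,U)=29
3. join DSZ+U (d=29) ⇒ DSUZ; edges |DSZ|=15/4, |U|=29/2
final tree: (((D:7/2,Z:7/2):29/4,S:43/4):15/4,U:29/2)
total length: 173/4

(((D:7/2,Z:7/2):29/4,S:43/4):15/4,U:29/2)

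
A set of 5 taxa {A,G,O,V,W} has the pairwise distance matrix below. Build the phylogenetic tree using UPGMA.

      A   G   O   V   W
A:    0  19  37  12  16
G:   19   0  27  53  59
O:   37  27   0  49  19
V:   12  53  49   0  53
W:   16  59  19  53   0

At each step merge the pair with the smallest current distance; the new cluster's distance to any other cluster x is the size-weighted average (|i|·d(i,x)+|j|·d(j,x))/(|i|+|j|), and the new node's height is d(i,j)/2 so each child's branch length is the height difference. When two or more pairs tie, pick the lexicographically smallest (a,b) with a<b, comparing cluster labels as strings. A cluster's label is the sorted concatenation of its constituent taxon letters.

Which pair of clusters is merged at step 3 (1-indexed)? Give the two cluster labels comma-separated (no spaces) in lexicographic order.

step 1: merge (A,V) at d=12; branch lengths A→6, V→6; new cluster AV
  updated: d(AV,G)=36, d(AV,O)=43, d(AV,W)=69/2
step 2: merge (O,W) at d=19; branch lengths O→19/2, W→19/2; new cluster OW
  updated: d(AV,OW)=155/4, d(G,OW)=43
step 3: merge (AV,G) at d=36; branch lengths AV→12, G→18; new cluster AGV
  updated: d(AGV,OW)=241/6
step 4: merge (AGV,OW) at d=241/6; branch lengths AGV→25/12, OW→127/12; new cluster AGOVW
final tree: (((A:6,V:6):12,G:18):25/12,(O:19/2,W:19/2):127/12)
total length: 221/3

AV,G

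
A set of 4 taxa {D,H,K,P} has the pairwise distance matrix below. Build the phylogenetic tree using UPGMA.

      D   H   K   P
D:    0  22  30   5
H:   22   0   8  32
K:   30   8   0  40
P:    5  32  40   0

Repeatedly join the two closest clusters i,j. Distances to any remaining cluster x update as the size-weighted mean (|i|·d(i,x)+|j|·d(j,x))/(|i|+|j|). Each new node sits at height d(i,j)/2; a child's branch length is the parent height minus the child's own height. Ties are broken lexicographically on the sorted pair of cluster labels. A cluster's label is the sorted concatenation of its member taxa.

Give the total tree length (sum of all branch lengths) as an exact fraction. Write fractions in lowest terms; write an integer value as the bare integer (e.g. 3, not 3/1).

step 1: merge (D,P) at d=5; branch lengths D→5/2, P→5/2; new cluster DP
  updated: d(DP,H)=27, d(DP,K)=35
step 2: merge (H,K) at d=8; branch lengths H→4, K→4; new cluster HK
  updated: d(DP,HK)=31
step 3: merge (DP,HK) at d=31; branch lengths DP→13, HK→23/2; new cluster DHKP
final tree: ((D:5/2,P:5/2):13,(H:4,K:4):23/2)
total length: 75/2

75/2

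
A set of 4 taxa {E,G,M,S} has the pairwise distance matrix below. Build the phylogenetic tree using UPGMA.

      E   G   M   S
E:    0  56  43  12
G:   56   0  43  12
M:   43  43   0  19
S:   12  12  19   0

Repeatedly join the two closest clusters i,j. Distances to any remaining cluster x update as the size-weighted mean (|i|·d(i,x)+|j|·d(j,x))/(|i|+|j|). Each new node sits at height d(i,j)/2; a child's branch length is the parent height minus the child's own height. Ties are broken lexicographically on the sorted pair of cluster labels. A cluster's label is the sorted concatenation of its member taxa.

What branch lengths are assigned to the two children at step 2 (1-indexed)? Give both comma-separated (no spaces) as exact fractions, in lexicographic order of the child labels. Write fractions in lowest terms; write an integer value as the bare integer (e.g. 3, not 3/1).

iteration 1: select E,S (d=12); attach at lengths (6, 6); label the merged cluster ES
  updated: d(ES,G)=34, d(ES,M)=31
iteration 2: select ES,M (d=31); attach at lengths (19/2, 31/2); label the merged cluster EMS
  updated: d(EMS,G)=37
iteration 3: select EMS,G (d=37); attach at lengths (3, 37/2); label the merged cluster EGMS
final tree: (((E:6,S:6):19/2,M:31/2):3,G:37/2)
total length: 117/2

19/2,31/2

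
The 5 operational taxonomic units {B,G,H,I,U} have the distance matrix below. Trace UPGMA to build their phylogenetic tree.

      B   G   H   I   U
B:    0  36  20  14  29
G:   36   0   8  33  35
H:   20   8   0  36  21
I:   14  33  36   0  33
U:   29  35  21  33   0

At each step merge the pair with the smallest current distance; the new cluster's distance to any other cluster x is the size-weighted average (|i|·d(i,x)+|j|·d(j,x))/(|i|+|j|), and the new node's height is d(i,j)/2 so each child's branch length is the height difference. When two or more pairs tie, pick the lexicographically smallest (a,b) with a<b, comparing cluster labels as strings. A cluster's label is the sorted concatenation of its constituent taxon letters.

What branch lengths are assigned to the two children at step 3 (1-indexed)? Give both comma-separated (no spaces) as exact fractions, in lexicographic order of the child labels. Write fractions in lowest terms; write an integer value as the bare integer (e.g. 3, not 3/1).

10,14

1. join G+H (d=8) ⇒ GH; edges |G|=4, |H|=4
  updated: d(B,GH)=28, d(GH,I)=69/2, d(GH,U)=28
2. join B+I (d=14) ⇒ BI; edges |B|=7, |I|=7
  updated: d(BI,GH)=125/4, d(BI,U)=31
3. join GH+U (d=28) ⇒ GHU; edges |GH|=10, |U|=14
  updated: d(BI,GHU)=187/6
4. join BI+GHU (d=187/6) ⇒ BGHIU; edges |BI|=103/12, |GHU|=19/12
final tree: ((B:7,I:7):103/12,((G:4,H:4):10,U:14):19/12)
total length: 337/6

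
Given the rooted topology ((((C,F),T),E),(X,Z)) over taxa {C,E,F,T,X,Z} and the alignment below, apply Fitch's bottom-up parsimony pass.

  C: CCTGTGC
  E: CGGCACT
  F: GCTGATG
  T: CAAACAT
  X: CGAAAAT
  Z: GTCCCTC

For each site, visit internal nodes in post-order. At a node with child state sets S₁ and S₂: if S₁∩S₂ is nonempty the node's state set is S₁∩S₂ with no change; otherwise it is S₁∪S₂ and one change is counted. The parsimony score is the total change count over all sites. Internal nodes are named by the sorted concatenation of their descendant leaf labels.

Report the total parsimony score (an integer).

CF@0: {C} ∪ {G} = {C,G} (union, +1)
CFT@0: {C,G} ∩ {C} = {C} (intersection, +0)
CEFT@0: {C} ∩ {C} = {C} (intersection, +0)
XZ@0: {C} ∪ {G} = {C,G} (union, +1)
CEFTXZ@0: {C} ∩ {C,G} = {C} (intersection, +0)
CF@1: {C} ∩ {C} = {C} (intersection, +0)
CFT@1: {C} ∪ {A} = {A,C} (union, +1)
CEFT@1: {A,C} ∪ {G} = {A,C,G} (union, +1)
XZ@1: {G} ∪ {T} = {G,T} (union, +1)
CEFTXZ@1: {A,C,G} ∩ {G,T} = {G} (intersection, +0)
CF@2: {T} ∩ {T} = {T} (intersection, +0)
CFT@2: {T} ∪ {A} = {A,T} (union, +1)
CEFT@2: {A,T} ∪ {G} = {A,G,T} (union, +1)
XZ@2: {A} ∪ {C} = {A,C} (union, +1)
CEFTXZ@2: {A,G,T} ∩ {A,C} = {A} (intersection, +0)
CF@3: {G} ∩ {G} = {G} (intersection, +0)
CFT@3: {G} ∪ {A} = {A,G} (union, +1)
CEFT@3: {A,G} ∪ {C} = {A,C,G} (union, +1)
XZ@3: {A} ∪ {C} = {A,C} (union, +1)
CEFTXZ@3: {A,C,G} ∩ {A,C} = {A,C} (intersection, +0)
CF@4: {T} ∪ {A} = {A,T} (union, +1)
CFT@4: {A,T} ∪ {C} = {A,C,T} (union, +1)
CEFT@4: {A,C,T} ∩ {A} = {A} (intersection, +0)
XZ@4: {A} ∪ {C} = {A,C} (union, +1)
CEFTXZ@4: {A} ∩ {A,C} = {A} (intersection, +0)
CF@5: {G} ∪ {T} = {G,T} (union, +1)
CFT@5: {G,T} ∪ {A} = {A,G,T} (union, +1)
CEFT@5: {A,G,T} ∪ {C} = {A,C,G,T} (union, +1)
XZ@5: {A} ∪ {T} = {A,T} (union, +1)
CEFTXZ@5: {A,C,G,T} ∩ {A,T} = {A,T} (intersection, +0)
CF@6: {C} ∪ {G} = {C,G} (union, +1)
CFT@6: {C,G} ∪ {T} = {C,G,T} (union, +1)
CEFT@6: {C,G,T} ∩ {T} = {T} (intersection, +0)
XZ@6: {T} ∪ {C} = {C,T} (union, +1)
CEFTXZ@6: {T} ∩ {C,T} = {T} (intersection, +0)
per-site changes: [2, 3, 3, 3, 3, 4, 3]; total = 21

21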